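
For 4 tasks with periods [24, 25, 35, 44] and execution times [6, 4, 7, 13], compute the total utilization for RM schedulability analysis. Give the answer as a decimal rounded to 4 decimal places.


Compute individual utilizations (exact fractions):
  Task 1: C/T = 6/24 = 1/4 (approx. 0.25)
  Task 2: C/T = 4/25 (approx. 0.16)
  Task 3: C/T = 7/35 = 1/5 (approx. 0.2)
  Task 4: C/T = 13/44 (approx. 0.2955)
Total utilization U = 1/4 + 4/25 + 1/5 + 13/44 = 249/275
Rounded to 4 decimal places: U = 0.9055
RM (Liu & Layland) bound for 4 tasks = 0.756828; compare with U = 249/275 (approx. 0.905455)
bound < U <= 1, so the RM sufficient condition is not met (inconclusive; an exact test such as response-time analysis is needed).

0.9055


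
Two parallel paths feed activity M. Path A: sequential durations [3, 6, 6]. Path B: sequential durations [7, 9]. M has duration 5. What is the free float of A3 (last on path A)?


ES(A3) = sum of predecessors on chain A = 9
EF(A3) = ES + duration = 9 + 6 = 15
Successor of A3 is M. ES(M) = max(sum(A), sum(B)) = max(15, 16) = 16
Free float = ES(successor) - EF(current) = 16 - 15 = 1

1


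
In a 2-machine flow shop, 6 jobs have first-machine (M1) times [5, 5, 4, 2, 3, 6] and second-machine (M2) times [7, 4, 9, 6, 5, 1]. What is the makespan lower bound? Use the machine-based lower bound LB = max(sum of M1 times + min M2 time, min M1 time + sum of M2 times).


LB1 = sum(M1 times) + min(M2 times) = 25 + 1 = 26
LB2 = min(M1 times) + sum(M2 times) = 2 + 32 = 34
Lower bound = max(LB1, LB2) = max(26, 34) = 34

34


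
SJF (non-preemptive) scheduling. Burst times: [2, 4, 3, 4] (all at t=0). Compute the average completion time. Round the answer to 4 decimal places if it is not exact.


SJF order (ascending): [2, 3, 4, 4]
Completion times:
  Job 1: burst=2, C=2
  Job 2: burst=3, C=5
  Job 3: burst=4, C=9
  Job 4: burst=4, C=13
Average completion = 29/4 = 7.25

7.25


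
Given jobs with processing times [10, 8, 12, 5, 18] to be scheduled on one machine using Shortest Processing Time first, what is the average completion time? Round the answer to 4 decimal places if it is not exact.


Sort jobs by processing time (SPT order): [5, 8, 10, 12, 18]
Compute completion times sequentially:
  Job 1: processing = 5, completes at 5
  Job 2: processing = 8, completes at 13
  Job 3: processing = 10, completes at 23
  Job 4: processing = 12, completes at 35
  Job 5: processing = 18, completes at 53
Sum of completion times = 129
Average completion time = 129/5 = 25.8

25.8


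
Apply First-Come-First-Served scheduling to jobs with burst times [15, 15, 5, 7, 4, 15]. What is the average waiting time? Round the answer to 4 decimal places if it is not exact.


FCFS order (as given): [15, 15, 5, 7, 4, 15]
Waiting times:
  Job 1: wait = 0
  Job 2: wait = 15
  Job 3: wait = 30
  Job 4: wait = 35
  Job 5: wait = 42
  Job 6: wait = 46
Sum of waiting times = 168
Average waiting time = 168/6 = 28.0

28.0


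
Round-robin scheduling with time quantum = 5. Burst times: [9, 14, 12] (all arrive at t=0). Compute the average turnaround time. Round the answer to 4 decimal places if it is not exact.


Time quantum = 5
Execution trace:
  J1 runs 5 units, time = 5
  J2 runs 5 units, time = 10
  J3 runs 5 units, time = 15
  J1 runs 4 units, time = 19
  J2 runs 5 units, time = 24
  J3 runs 5 units, time = 29
  J2 runs 4 units, time = 33
  J3 runs 2 units, time = 35
Finish times: [19, 33, 35]
Average turnaround = 87/3 = 29.0

29.0


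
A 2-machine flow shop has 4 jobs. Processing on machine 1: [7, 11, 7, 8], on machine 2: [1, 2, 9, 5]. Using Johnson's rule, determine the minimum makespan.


Apply Johnson's rule:
  Group 1 (a <= b): [(3, 7, 9)]
  Group 2 (a > b): [(4, 8, 5), (2, 11, 2), (1, 7, 1)]
Optimal job order: [3, 4, 2, 1]
Schedule:
  Job 3: M1 done at 7, M2 done at 16
  Job 4: M1 done at 15, M2 done at 21
  Job 2: M1 done at 26, M2 done at 28
  Job 1: M1 done at 33, M2 done at 34
Makespan = 34

34


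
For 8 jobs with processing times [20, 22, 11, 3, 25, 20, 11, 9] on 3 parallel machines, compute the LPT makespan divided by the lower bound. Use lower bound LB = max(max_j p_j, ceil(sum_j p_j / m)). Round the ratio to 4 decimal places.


LPT order: [25, 22, 20, 20, 11, 11, 9, 3]
Machine loads after assignment: [39, 42, 40]
LPT makespan = 42
Lower bound = max(max_job, ceil(total/3)) = max(25, 41) = 41
Ratio = 42 / 41 = 1.0244

1.0244


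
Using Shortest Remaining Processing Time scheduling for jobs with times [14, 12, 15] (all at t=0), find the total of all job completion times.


Since all jobs arrive at t=0, SRPT equals SPT ordering.
SPT order: [12, 14, 15]
Completion times:
  Job 1: p=12, C=12
  Job 2: p=14, C=26
  Job 3: p=15, C=41
Total completion time = 12 + 26 + 41 = 79

79


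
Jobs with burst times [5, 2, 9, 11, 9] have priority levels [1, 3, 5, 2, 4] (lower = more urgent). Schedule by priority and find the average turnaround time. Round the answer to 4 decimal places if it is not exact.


Sort by priority (ascending = highest first):
Order: [(1, 5), (2, 11), (3, 2), (4, 9), (5, 9)]
Completion times:
  Priority 1, burst=5, C=5
  Priority 2, burst=11, C=16
  Priority 3, burst=2, C=18
  Priority 4, burst=9, C=27
  Priority 5, burst=9, C=36
Average turnaround = 102/5 = 20.4

20.4


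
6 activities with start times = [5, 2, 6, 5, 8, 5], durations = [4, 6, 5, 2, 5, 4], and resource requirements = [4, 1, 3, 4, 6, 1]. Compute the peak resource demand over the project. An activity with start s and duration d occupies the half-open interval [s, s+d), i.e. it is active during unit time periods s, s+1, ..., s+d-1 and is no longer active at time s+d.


Each activity i is active on [start_i, start_i + duration_i).
Compute total resource usage per time slot:
  t=0: active resources = [], total = 0
  t=1: active resources = [], total = 0
  t=2: active resources = [1], total = 1
  t=3: active resources = [1], total = 1
  t=4: active resources = [1], total = 1
  t=5: active resources = [4, 1, 4, 1], total = 10
  t=6: active resources = [4, 1, 3, 4, 1], total = 13
  t=7: active resources = [4, 1, 3, 1], total = 9
  t=8: active resources = [4, 3, 6, 1], total = 14
  t=9: active resources = [3, 6], total = 9
  t=10: active resources = [3, 6], total = 9
  t=11: active resources = [6], total = 6
  t=12: active resources = [6], total = 6
Peak resource demand = 14

14


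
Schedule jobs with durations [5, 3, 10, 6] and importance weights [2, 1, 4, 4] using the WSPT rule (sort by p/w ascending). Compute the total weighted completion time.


Compute p/w ratios and sort ascending (WSPT): [(6, 4), (5, 2), (10, 4), (3, 1)]
Compute weighted completion times:
  Job (p=6,w=4): C=6, w*C=4*6=24
  Job (p=5,w=2): C=11, w*C=2*11=22
  Job (p=10,w=4): C=21, w*C=4*21=84
  Job (p=3,w=1): C=24, w*C=1*24=24
Total weighted completion time = 154

154


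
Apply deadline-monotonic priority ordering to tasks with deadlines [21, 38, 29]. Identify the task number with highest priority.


Sort tasks by relative deadline (ascending):
  Task 1: deadline = 21
  Task 3: deadline = 29
  Task 2: deadline = 38
Priority order (highest first): [1, 3, 2]
Highest priority task = 1

1


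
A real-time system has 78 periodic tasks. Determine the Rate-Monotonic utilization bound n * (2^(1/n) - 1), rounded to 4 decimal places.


Compute 2^(1/78) = 1.0089261045
Subtract 1: 1.0089261045 - 1 = 0.0089261045
Multiply by n: 78 * 0.0089261045 = 0.6962361510
Round to 4 dp: 0.6962

0.6962


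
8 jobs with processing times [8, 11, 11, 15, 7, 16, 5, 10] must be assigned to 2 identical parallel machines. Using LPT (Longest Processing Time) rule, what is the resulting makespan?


Sort jobs in decreasing order (LPT): [16, 15, 11, 11, 10, 8, 7, 5]
Assign each job to the least loaded machine:
  Machine 1: jobs [16, 11, 8, 7], load = 42
  Machine 2: jobs [15, 11, 10, 5], load = 41
Makespan = max load = 42

42


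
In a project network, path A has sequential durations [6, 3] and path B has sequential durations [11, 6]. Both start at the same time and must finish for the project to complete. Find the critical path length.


Path A total = 6 + 3 = 9
Path B total = 11 + 6 = 17
Critical path = longest path = max(9, 17) = 17

17


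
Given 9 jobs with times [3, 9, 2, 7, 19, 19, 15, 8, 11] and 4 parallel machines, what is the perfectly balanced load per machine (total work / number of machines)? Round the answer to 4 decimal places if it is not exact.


Total processing time = 3 + 9 + 2 + 7 + 19 + 19 + 15 + 8 + 11 = 93
Number of machines = 4
Ideal balanced load = 93 / 4 = 23.25

23.25


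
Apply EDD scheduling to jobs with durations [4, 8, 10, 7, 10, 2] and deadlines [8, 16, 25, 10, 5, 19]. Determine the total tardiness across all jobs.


Sort by due date (EDD order): [(10, 5), (4, 8), (7, 10), (8, 16), (2, 19), (10, 25)]
Compute completion times and tardiness:
  Job 1: p=10, d=5, C=10, tardiness=max(0,10-5)=5
  Job 2: p=4, d=8, C=14, tardiness=max(0,14-8)=6
  Job 3: p=7, d=10, C=21, tardiness=max(0,21-10)=11
  Job 4: p=8, d=16, C=29, tardiness=max(0,29-16)=13
  Job 5: p=2, d=19, C=31, tardiness=max(0,31-19)=12
  Job 6: p=10, d=25, C=41, tardiness=max(0,41-25)=16
Total tardiness = 63

63


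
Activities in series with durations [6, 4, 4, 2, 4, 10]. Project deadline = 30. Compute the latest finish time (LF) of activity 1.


LF(activity 1) = deadline - sum of successor durations
Successors: activities 2 through 6 with durations [4, 4, 2, 4, 10]
Sum of successor durations = 24
LF = 30 - 24 = 6

6


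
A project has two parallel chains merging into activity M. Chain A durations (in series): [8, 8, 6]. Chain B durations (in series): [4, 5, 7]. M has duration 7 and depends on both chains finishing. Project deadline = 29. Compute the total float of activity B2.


Forward pass: ES(B2) = sum of predecessors on chain B = 4
EF = ES + duration = 4 + 5 = 9
Backward pass: LF(M) = deadline = 29; LS(M) = 29 - 7 = 22
LF(B2) = LS(M) - sum(successors on chain B) = 22 - 7 = 15
LS = LF - duration = 15 - 5 = 10
Total float = LS - ES = 10 - 4 = 6

6


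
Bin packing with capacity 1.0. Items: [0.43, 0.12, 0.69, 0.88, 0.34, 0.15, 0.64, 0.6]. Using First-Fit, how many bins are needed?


Place items sequentially using First-Fit:
  Item 0.43 -> new Bin 1
  Item 0.12 -> Bin 1 (now 0.55)
  Item 0.69 -> new Bin 2
  Item 0.88 -> new Bin 3
  Item 0.34 -> Bin 1 (now 0.89)
  Item 0.15 -> Bin 2 (now 0.84)
  Item 0.64 -> new Bin 4
  Item 0.6 -> new Bin 5
Total bins used = 5

5


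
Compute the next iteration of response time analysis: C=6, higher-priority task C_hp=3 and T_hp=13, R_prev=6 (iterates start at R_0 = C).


R_next = C + ceil(R_prev / T_hp) * C_hp
ceil(6 / 13) = ceil(0.4615) = 1
Interference = 1 * 3 = 3
R_next = 6 + 3 = 9

9


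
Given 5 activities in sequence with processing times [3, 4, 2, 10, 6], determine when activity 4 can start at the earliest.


Activity 4 starts after activities 1 through 3 complete.
Predecessor durations: [3, 4, 2]
ES = 3 + 4 + 2 = 9

9


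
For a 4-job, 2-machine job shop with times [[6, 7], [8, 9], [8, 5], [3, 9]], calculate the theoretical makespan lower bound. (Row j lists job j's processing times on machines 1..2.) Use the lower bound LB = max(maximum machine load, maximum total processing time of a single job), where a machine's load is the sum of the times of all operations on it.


Machine loads:
  Machine 1: 6 + 8 + 8 + 3 = 25
  Machine 2: 7 + 9 + 5 + 9 = 30
Max machine load = 30
Job totals:
  Job 1: 13
  Job 2: 17
  Job 3: 13
  Job 4: 12
Max job total = 17
Lower bound = max(30, 17) = 30

30


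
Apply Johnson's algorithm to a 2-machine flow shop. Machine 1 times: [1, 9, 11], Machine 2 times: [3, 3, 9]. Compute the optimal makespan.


Apply Johnson's rule:
  Group 1 (a <= b): [(1, 1, 3)]
  Group 2 (a > b): [(3, 11, 9), (2, 9, 3)]
Optimal job order: [1, 3, 2]
Schedule:
  Job 1: M1 done at 1, M2 done at 4
  Job 3: M1 done at 12, M2 done at 21
  Job 2: M1 done at 21, M2 done at 24
Makespan = 24

24


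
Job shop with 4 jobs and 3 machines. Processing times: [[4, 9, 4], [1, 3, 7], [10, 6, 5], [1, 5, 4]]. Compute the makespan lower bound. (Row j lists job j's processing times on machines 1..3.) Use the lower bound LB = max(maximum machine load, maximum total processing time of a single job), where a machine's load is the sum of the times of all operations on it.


Machine loads:
  Machine 1: 4 + 1 + 10 + 1 = 16
  Machine 2: 9 + 3 + 6 + 5 = 23
  Machine 3: 4 + 7 + 5 + 4 = 20
Max machine load = 23
Job totals:
  Job 1: 17
  Job 2: 11
  Job 3: 21
  Job 4: 10
Max job total = 21
Lower bound = max(23, 21) = 23

23


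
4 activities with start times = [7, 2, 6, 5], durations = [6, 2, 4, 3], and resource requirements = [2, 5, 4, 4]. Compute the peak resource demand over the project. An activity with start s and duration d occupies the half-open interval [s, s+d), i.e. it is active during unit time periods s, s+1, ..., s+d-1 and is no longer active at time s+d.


Each activity i is active on [start_i, start_i + duration_i).
Compute total resource usage per time slot:
  t=0: active resources = [], total = 0
  t=1: active resources = [], total = 0
  t=2: active resources = [5], total = 5
  t=3: active resources = [5], total = 5
  t=4: active resources = [], total = 0
  t=5: active resources = [4], total = 4
  t=6: active resources = [4, 4], total = 8
  t=7: active resources = [2, 4, 4], total = 10
  t=8: active resources = [2, 4], total = 6
  t=9: active resources = [2, 4], total = 6
  t=10: active resources = [2], total = 2
  t=11: active resources = [2], total = 2
  t=12: active resources = [2], total = 2
Peak resource demand = 10

10


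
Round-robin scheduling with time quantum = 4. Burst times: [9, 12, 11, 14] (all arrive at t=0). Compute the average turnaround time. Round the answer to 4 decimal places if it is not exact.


Time quantum = 4
Execution trace:
  J1 runs 4 units, time = 4
  J2 runs 4 units, time = 8
  J3 runs 4 units, time = 12
  J4 runs 4 units, time = 16
  J1 runs 4 units, time = 20
  J2 runs 4 units, time = 24
  J3 runs 4 units, time = 28
  J4 runs 4 units, time = 32
  J1 runs 1 units, time = 33
  J2 runs 4 units, time = 37
  J3 runs 3 units, time = 40
  J4 runs 4 units, time = 44
  J4 runs 2 units, time = 46
Finish times: [33, 37, 40, 46]
Average turnaround = 156/4 = 39.0

39.0


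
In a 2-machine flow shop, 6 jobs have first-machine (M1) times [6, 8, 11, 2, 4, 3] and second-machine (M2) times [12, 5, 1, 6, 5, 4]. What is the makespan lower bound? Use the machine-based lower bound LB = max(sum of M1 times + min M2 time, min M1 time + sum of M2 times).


LB1 = sum(M1 times) + min(M2 times) = 34 + 1 = 35
LB2 = min(M1 times) + sum(M2 times) = 2 + 33 = 35
Lower bound = max(LB1, LB2) = max(35, 35) = 35

35


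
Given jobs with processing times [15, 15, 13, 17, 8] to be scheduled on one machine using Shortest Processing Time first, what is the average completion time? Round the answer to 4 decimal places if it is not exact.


Sort jobs by processing time (SPT order): [8, 13, 15, 15, 17]
Compute completion times sequentially:
  Job 1: processing = 8, completes at 8
  Job 2: processing = 13, completes at 21
  Job 3: processing = 15, completes at 36
  Job 4: processing = 15, completes at 51
  Job 5: processing = 17, completes at 68
Sum of completion times = 184
Average completion time = 184/5 = 36.8

36.8


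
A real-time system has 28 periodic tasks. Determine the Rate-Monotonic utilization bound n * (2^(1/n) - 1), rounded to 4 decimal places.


Compute 2^(1/28) = 1.0250642120
Subtract 1: 1.0250642120 - 1 = 0.0250642120
Multiply by n: 28 * 0.0250642120 = 0.7017979360
Round to 4 dp: 0.7018

0.7018


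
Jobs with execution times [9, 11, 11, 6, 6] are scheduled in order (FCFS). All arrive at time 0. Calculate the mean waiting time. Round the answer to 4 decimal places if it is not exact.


FCFS order (as given): [9, 11, 11, 6, 6]
Waiting times:
  Job 1: wait = 0
  Job 2: wait = 9
  Job 3: wait = 20
  Job 4: wait = 31
  Job 5: wait = 37
Sum of waiting times = 97
Average waiting time = 97/5 = 19.4

19.4


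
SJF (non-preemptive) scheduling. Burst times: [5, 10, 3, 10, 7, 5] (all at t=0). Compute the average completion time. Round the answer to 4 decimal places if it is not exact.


SJF order (ascending): [3, 5, 5, 7, 10, 10]
Completion times:
  Job 1: burst=3, C=3
  Job 2: burst=5, C=8
  Job 3: burst=5, C=13
  Job 4: burst=7, C=20
  Job 5: burst=10, C=30
  Job 6: burst=10, C=40
Average completion = 114/6 = 19.0

19.0


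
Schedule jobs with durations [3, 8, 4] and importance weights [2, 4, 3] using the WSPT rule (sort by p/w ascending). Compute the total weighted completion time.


Compute p/w ratios and sort ascending (WSPT): [(4, 3), (3, 2), (8, 4)]
Compute weighted completion times:
  Job (p=4,w=3): C=4, w*C=3*4=12
  Job (p=3,w=2): C=7, w*C=2*7=14
  Job (p=8,w=4): C=15, w*C=4*15=60
Total weighted completion time = 86

86


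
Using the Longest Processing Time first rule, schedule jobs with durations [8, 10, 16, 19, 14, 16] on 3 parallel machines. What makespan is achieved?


Sort jobs in decreasing order (LPT): [19, 16, 16, 14, 10, 8]
Assign each job to the least loaded machine:
  Machine 1: jobs [19, 8], load = 27
  Machine 2: jobs [16, 14], load = 30
  Machine 3: jobs [16, 10], load = 26
Makespan = max load = 30

30


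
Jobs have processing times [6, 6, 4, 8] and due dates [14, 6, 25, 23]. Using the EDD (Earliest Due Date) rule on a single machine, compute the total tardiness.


Sort by due date (EDD order): [(6, 6), (6, 14), (8, 23), (4, 25)]
Compute completion times and tardiness:
  Job 1: p=6, d=6, C=6, tardiness=max(0,6-6)=0
  Job 2: p=6, d=14, C=12, tardiness=max(0,12-14)=0
  Job 3: p=8, d=23, C=20, tardiness=max(0,20-23)=0
  Job 4: p=4, d=25, C=24, tardiness=max(0,24-25)=0
Total tardiness = 0

0


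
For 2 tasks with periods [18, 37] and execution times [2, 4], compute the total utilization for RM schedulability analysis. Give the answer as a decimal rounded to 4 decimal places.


Compute individual utilizations (exact fractions):
  Task 1: C/T = 2/18 = 1/9 (approx. 0.1111)
  Task 2: C/T = 4/37 (approx. 0.1081)
Total utilization U = 1/9 + 4/37 = 73/333
Rounded to 4 decimal places: U = 0.2192
RM (Liu & Layland) bound for 2 tasks = 0.828427; compare with U = 73/333 (approx. 0.219219)
U <= bound, so schedulable by RM sufficient condition.

0.2192


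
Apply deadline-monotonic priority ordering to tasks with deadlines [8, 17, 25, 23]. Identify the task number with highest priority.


Sort tasks by relative deadline (ascending):
  Task 1: deadline = 8
  Task 2: deadline = 17
  Task 4: deadline = 23
  Task 3: deadline = 25
Priority order (highest first): [1, 2, 4, 3]
Highest priority task = 1

1


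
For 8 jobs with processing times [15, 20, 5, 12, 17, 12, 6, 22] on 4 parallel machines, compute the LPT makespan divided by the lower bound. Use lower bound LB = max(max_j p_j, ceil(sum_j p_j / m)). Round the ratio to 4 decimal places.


LPT order: [22, 20, 17, 15, 12, 12, 6, 5]
Machine loads after assignment: [27, 26, 29, 27]
LPT makespan = 29
Lower bound = max(max_job, ceil(total/4)) = max(22, 28) = 28
Ratio = 29 / 28 = 1.0357

1.0357


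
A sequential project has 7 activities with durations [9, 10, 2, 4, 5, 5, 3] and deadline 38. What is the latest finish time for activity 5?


LF(activity 5) = deadline - sum of successor durations
Successors: activities 6 through 7 with durations [5, 3]
Sum of successor durations = 8
LF = 38 - 8 = 30

30


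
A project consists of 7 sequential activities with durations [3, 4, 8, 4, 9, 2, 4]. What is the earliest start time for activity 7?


Activity 7 starts after activities 1 through 6 complete.
Predecessor durations: [3, 4, 8, 4, 9, 2]
ES = 3 + 4 + 8 + 4 + 9 + 2 = 30

30


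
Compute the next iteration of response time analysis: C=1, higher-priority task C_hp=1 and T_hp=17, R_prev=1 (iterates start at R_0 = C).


R_next = C + ceil(R_prev / T_hp) * C_hp
ceil(1 / 17) = ceil(0.0588) = 1
Interference = 1 * 1 = 1
R_next = 1 + 1 = 2

2


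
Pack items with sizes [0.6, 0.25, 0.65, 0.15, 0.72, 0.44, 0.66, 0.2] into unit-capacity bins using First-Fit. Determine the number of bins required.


Place items sequentially using First-Fit:
  Item 0.6 -> new Bin 1
  Item 0.25 -> Bin 1 (now 0.85)
  Item 0.65 -> new Bin 2
  Item 0.15 -> Bin 1 (now 1.0)
  Item 0.72 -> new Bin 3
  Item 0.44 -> new Bin 4
  Item 0.66 -> new Bin 5
  Item 0.2 -> Bin 2 (now 0.85)
Total bins used = 5

5


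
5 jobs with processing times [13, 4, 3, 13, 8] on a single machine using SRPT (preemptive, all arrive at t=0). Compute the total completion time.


Since all jobs arrive at t=0, SRPT equals SPT ordering.
SPT order: [3, 4, 8, 13, 13]
Completion times:
  Job 1: p=3, C=3
  Job 2: p=4, C=7
  Job 3: p=8, C=15
  Job 4: p=13, C=28
  Job 5: p=13, C=41
Total completion time = 3 + 7 + 15 + 28 + 41 = 94

94


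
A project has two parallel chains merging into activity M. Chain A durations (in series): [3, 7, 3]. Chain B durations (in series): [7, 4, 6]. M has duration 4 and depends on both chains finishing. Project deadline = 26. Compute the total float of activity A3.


Forward pass: ES(A3) = sum of predecessors on chain A = 10
EF = ES + duration = 10 + 3 = 13
Backward pass: LF(M) = deadline = 26; LS(M) = 26 - 4 = 22
LF(A3) = LS(M) - sum(successors on chain A) = 22 - 0 = 22
LS = LF - duration = 22 - 3 = 19
Total float = LS - ES = 19 - 10 = 9

9


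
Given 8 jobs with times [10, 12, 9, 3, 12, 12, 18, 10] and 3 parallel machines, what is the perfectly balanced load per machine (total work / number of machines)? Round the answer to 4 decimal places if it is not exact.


Total processing time = 10 + 12 + 9 + 3 + 12 + 12 + 18 + 10 = 86
Number of machines = 3
Ideal balanced load = 86 / 3 = 28.6667

28.6667


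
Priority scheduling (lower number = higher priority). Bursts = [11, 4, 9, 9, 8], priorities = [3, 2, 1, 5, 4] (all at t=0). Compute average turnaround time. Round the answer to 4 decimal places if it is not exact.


Sort by priority (ascending = highest first):
Order: [(1, 9), (2, 4), (3, 11), (4, 8), (5, 9)]
Completion times:
  Priority 1, burst=9, C=9
  Priority 2, burst=4, C=13
  Priority 3, burst=11, C=24
  Priority 4, burst=8, C=32
  Priority 5, burst=9, C=41
Average turnaround = 119/5 = 23.8

23.8


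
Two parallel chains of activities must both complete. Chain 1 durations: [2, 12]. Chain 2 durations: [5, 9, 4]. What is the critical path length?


Path A total = 2 + 12 = 14
Path B total = 5 + 9 + 4 = 18
Critical path = longest path = max(14, 18) = 18

18


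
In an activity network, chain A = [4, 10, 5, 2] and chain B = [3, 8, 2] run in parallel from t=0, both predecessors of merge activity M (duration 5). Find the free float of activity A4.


ES(A4) = sum of predecessors on chain A = 19
EF(A4) = ES + duration = 19 + 2 = 21
Successor of A4 is M. ES(M) = max(sum(A), sum(B)) = max(21, 13) = 21
Free float = ES(successor) - EF(current) = 21 - 21 = 0

0


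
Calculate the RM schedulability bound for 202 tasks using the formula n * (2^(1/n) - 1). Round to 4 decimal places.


Compute 2^(1/202) = 1.0034373158
Subtract 1: 1.0034373158 - 1 = 0.0034373158
Multiply by n: 202 * 0.0034373158 = 0.6943377916
Round to 4 dp: 0.6943

0.6943


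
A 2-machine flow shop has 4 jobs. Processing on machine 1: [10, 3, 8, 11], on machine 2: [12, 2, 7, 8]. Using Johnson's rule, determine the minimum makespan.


Apply Johnson's rule:
  Group 1 (a <= b): [(1, 10, 12)]
  Group 2 (a > b): [(4, 11, 8), (3, 8, 7), (2, 3, 2)]
Optimal job order: [1, 4, 3, 2]
Schedule:
  Job 1: M1 done at 10, M2 done at 22
  Job 4: M1 done at 21, M2 done at 30
  Job 3: M1 done at 29, M2 done at 37
  Job 2: M1 done at 32, M2 done at 39
Makespan = 39

39


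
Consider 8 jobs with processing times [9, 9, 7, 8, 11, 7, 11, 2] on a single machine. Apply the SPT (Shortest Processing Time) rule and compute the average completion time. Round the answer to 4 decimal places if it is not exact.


Sort jobs by processing time (SPT order): [2, 7, 7, 8, 9, 9, 11, 11]
Compute completion times sequentially:
  Job 1: processing = 2, completes at 2
  Job 2: processing = 7, completes at 9
  Job 3: processing = 7, completes at 16
  Job 4: processing = 8, completes at 24
  Job 5: processing = 9, completes at 33
  Job 6: processing = 9, completes at 42
  Job 7: processing = 11, completes at 53
  Job 8: processing = 11, completes at 64
Sum of completion times = 243
Average completion time = 243/8 = 30.375

30.375


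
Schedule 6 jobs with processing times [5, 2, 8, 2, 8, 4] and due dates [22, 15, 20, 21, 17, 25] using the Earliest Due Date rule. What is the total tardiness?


Sort by due date (EDD order): [(2, 15), (8, 17), (8, 20), (2, 21), (5, 22), (4, 25)]
Compute completion times and tardiness:
  Job 1: p=2, d=15, C=2, tardiness=max(0,2-15)=0
  Job 2: p=8, d=17, C=10, tardiness=max(0,10-17)=0
  Job 3: p=8, d=20, C=18, tardiness=max(0,18-20)=0
  Job 4: p=2, d=21, C=20, tardiness=max(0,20-21)=0
  Job 5: p=5, d=22, C=25, tardiness=max(0,25-22)=3
  Job 6: p=4, d=25, C=29, tardiness=max(0,29-25)=4
Total tardiness = 7

7


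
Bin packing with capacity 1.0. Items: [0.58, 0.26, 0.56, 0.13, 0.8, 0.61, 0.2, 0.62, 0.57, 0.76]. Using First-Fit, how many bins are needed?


Place items sequentially using First-Fit:
  Item 0.58 -> new Bin 1
  Item 0.26 -> Bin 1 (now 0.84)
  Item 0.56 -> new Bin 2
  Item 0.13 -> Bin 1 (now 0.97)
  Item 0.8 -> new Bin 3
  Item 0.61 -> new Bin 4
  Item 0.2 -> Bin 2 (now 0.76)
  Item 0.62 -> new Bin 5
  Item 0.57 -> new Bin 6
  Item 0.76 -> new Bin 7
Total bins used = 7

7


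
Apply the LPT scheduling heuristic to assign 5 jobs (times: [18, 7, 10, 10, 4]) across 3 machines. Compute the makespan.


Sort jobs in decreasing order (LPT): [18, 10, 10, 7, 4]
Assign each job to the least loaded machine:
  Machine 1: jobs [18], load = 18
  Machine 2: jobs [10, 7], load = 17
  Machine 3: jobs [10, 4], load = 14
Makespan = max load = 18

18


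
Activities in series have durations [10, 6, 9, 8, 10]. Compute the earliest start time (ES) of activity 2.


Activity 2 starts after activities 1 through 1 complete.
Predecessor durations: [10]
ES = 10 = 10

10


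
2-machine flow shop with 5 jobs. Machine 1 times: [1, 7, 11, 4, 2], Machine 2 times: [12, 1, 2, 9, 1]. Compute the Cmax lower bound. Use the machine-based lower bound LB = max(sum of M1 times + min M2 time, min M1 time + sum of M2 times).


LB1 = sum(M1 times) + min(M2 times) = 25 + 1 = 26
LB2 = min(M1 times) + sum(M2 times) = 1 + 25 = 26
Lower bound = max(LB1, LB2) = max(26, 26) = 26

26


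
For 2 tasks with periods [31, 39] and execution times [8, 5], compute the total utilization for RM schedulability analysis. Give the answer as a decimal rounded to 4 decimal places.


Compute individual utilizations (exact fractions):
  Task 1: C/T = 8/31 (approx. 0.2581)
  Task 2: C/T = 5/39 (approx. 0.1282)
Total utilization U = 8/31 + 5/39 = 467/1209
Rounded to 4 decimal places: U = 0.3863
RM (Liu & Layland) bound for 2 tasks = 0.828427; compare with U = 467/1209 (approx. 0.386270)
U <= bound, so schedulable by RM sufficient condition.

0.3863


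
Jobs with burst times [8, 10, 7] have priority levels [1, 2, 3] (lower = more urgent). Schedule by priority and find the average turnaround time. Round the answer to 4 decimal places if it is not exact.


Sort by priority (ascending = highest first):
Order: [(1, 8), (2, 10), (3, 7)]
Completion times:
  Priority 1, burst=8, C=8
  Priority 2, burst=10, C=18
  Priority 3, burst=7, C=25
Average turnaround = 51/3 = 17.0

17.0


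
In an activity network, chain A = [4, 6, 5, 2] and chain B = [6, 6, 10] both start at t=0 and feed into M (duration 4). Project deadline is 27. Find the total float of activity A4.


Forward pass: ES(A4) = sum of predecessors on chain A = 15
EF = ES + duration = 15 + 2 = 17
Backward pass: LF(M) = deadline = 27; LS(M) = 27 - 4 = 23
LF(A4) = LS(M) - sum(successors on chain A) = 23 - 0 = 23
LS = LF - duration = 23 - 2 = 21
Total float = LS - ES = 21 - 15 = 6

6


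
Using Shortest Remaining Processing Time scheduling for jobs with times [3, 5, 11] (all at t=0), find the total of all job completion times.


Since all jobs arrive at t=0, SRPT equals SPT ordering.
SPT order: [3, 5, 11]
Completion times:
  Job 1: p=3, C=3
  Job 2: p=5, C=8
  Job 3: p=11, C=19
Total completion time = 3 + 8 + 19 = 30

30


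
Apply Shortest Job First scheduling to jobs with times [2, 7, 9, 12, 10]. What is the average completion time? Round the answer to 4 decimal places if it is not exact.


SJF order (ascending): [2, 7, 9, 10, 12]
Completion times:
  Job 1: burst=2, C=2
  Job 2: burst=7, C=9
  Job 3: burst=9, C=18
  Job 4: burst=10, C=28
  Job 5: burst=12, C=40
Average completion = 97/5 = 19.4

19.4


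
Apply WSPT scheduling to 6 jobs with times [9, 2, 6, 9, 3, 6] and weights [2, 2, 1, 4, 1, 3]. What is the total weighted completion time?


Compute p/w ratios and sort ascending (WSPT): [(2, 2), (6, 3), (9, 4), (3, 1), (9, 2), (6, 1)]
Compute weighted completion times:
  Job (p=2,w=2): C=2, w*C=2*2=4
  Job (p=6,w=3): C=8, w*C=3*8=24
  Job (p=9,w=4): C=17, w*C=4*17=68
  Job (p=3,w=1): C=20, w*C=1*20=20
  Job (p=9,w=2): C=29, w*C=2*29=58
  Job (p=6,w=1): C=35, w*C=1*35=35
Total weighted completion time = 209

209


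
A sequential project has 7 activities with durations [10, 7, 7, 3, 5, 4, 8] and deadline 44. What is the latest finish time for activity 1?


LF(activity 1) = deadline - sum of successor durations
Successors: activities 2 through 7 with durations [7, 7, 3, 5, 4, 8]
Sum of successor durations = 34
LF = 44 - 34 = 10

10


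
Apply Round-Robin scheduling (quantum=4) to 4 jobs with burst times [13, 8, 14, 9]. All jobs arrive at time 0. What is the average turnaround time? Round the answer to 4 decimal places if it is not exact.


Time quantum = 4
Execution trace:
  J1 runs 4 units, time = 4
  J2 runs 4 units, time = 8
  J3 runs 4 units, time = 12
  J4 runs 4 units, time = 16
  J1 runs 4 units, time = 20
  J2 runs 4 units, time = 24
  J3 runs 4 units, time = 28
  J4 runs 4 units, time = 32
  J1 runs 4 units, time = 36
  J3 runs 4 units, time = 40
  J4 runs 1 units, time = 41
  J1 runs 1 units, time = 42
  J3 runs 2 units, time = 44
Finish times: [42, 24, 44, 41]
Average turnaround = 151/4 = 37.75

37.75


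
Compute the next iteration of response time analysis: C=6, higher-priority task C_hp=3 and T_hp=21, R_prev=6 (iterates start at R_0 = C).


R_next = C + ceil(R_prev / T_hp) * C_hp
ceil(6 / 21) = ceil(0.2857) = 1
Interference = 1 * 3 = 3
R_next = 6 + 3 = 9

9


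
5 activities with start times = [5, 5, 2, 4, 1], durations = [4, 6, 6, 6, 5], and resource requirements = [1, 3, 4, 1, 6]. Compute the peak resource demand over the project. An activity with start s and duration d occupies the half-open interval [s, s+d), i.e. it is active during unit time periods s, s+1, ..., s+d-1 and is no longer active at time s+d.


Each activity i is active on [start_i, start_i + duration_i).
Compute total resource usage per time slot:
  t=0: active resources = [], total = 0
  t=1: active resources = [6], total = 6
  t=2: active resources = [4, 6], total = 10
  t=3: active resources = [4, 6], total = 10
  t=4: active resources = [4, 1, 6], total = 11
  t=5: active resources = [1, 3, 4, 1, 6], total = 15
  t=6: active resources = [1, 3, 4, 1], total = 9
  t=7: active resources = [1, 3, 4, 1], total = 9
  t=8: active resources = [1, 3, 1], total = 5
  t=9: active resources = [3, 1], total = 4
  t=10: active resources = [3], total = 3
Peak resource demand = 15

15


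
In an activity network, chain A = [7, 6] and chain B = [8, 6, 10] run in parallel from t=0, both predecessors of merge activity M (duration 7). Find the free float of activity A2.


ES(A2) = sum of predecessors on chain A = 7
EF(A2) = ES + duration = 7 + 6 = 13
Successor of A2 is M. ES(M) = max(sum(A), sum(B)) = max(13, 24) = 24
Free float = ES(successor) - EF(current) = 24 - 13 = 11

11


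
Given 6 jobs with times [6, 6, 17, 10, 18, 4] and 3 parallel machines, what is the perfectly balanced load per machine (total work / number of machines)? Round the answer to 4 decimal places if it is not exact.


Total processing time = 6 + 6 + 17 + 10 + 18 + 4 = 61
Number of machines = 3
Ideal balanced load = 61 / 3 = 20.3333

20.3333


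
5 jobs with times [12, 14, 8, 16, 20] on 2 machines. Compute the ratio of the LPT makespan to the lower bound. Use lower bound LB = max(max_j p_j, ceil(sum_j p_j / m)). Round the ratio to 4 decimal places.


LPT order: [20, 16, 14, 12, 8]
Machine loads after assignment: [32, 38]
LPT makespan = 38
Lower bound = max(max_job, ceil(total/2)) = max(20, 35) = 35
Ratio = 38 / 35 = 1.0857

1.0857


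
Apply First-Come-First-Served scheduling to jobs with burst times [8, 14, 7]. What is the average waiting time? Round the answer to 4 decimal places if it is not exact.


FCFS order (as given): [8, 14, 7]
Waiting times:
  Job 1: wait = 0
  Job 2: wait = 8
  Job 3: wait = 22
Sum of waiting times = 30
Average waiting time = 30/3 = 10.0

10.0


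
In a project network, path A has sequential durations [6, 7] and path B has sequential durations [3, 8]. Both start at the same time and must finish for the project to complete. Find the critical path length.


Path A total = 6 + 7 = 13
Path B total = 3 + 8 = 11
Critical path = longest path = max(13, 11) = 13

13


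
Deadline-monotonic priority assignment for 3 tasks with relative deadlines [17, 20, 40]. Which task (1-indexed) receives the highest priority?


Sort tasks by relative deadline (ascending):
  Task 1: deadline = 17
  Task 2: deadline = 20
  Task 3: deadline = 40
Priority order (highest first): [1, 2, 3]
Highest priority task = 1

1


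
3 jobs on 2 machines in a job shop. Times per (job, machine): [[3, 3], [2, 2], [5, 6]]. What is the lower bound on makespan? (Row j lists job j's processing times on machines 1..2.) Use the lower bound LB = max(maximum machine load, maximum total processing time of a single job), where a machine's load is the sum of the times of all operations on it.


Machine loads:
  Machine 1: 3 + 2 + 5 = 10
  Machine 2: 3 + 2 + 6 = 11
Max machine load = 11
Job totals:
  Job 1: 6
  Job 2: 4
  Job 3: 11
Max job total = 11
Lower bound = max(11, 11) = 11

11


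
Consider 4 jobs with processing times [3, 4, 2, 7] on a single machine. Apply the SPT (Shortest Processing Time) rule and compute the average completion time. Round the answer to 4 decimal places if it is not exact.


Sort jobs by processing time (SPT order): [2, 3, 4, 7]
Compute completion times sequentially:
  Job 1: processing = 2, completes at 2
  Job 2: processing = 3, completes at 5
  Job 3: processing = 4, completes at 9
  Job 4: processing = 7, completes at 16
Sum of completion times = 32
Average completion time = 32/4 = 8.0

8.0


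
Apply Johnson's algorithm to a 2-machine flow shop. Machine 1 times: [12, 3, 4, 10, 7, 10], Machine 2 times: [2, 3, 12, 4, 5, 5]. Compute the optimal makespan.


Apply Johnson's rule:
  Group 1 (a <= b): [(2, 3, 3), (3, 4, 12)]
  Group 2 (a > b): [(5, 7, 5), (6, 10, 5), (4, 10, 4), (1, 12, 2)]
Optimal job order: [2, 3, 5, 6, 4, 1]
Schedule:
  Job 2: M1 done at 3, M2 done at 6
  Job 3: M1 done at 7, M2 done at 19
  Job 5: M1 done at 14, M2 done at 24
  Job 6: M1 done at 24, M2 done at 29
  Job 4: M1 done at 34, M2 done at 38
  Job 1: M1 done at 46, M2 done at 48
Makespan = 48

48


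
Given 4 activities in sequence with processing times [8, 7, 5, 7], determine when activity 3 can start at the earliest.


Activity 3 starts after activities 1 through 2 complete.
Predecessor durations: [8, 7]
ES = 8 + 7 = 15

15


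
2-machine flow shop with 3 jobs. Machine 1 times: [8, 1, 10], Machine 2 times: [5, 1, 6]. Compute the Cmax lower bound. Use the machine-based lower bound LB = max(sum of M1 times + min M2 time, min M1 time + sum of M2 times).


LB1 = sum(M1 times) + min(M2 times) = 19 + 1 = 20
LB2 = min(M1 times) + sum(M2 times) = 1 + 12 = 13
Lower bound = max(LB1, LB2) = max(20, 13) = 20

20


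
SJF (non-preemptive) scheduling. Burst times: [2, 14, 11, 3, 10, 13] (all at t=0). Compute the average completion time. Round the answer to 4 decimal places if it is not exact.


SJF order (ascending): [2, 3, 10, 11, 13, 14]
Completion times:
  Job 1: burst=2, C=2
  Job 2: burst=3, C=5
  Job 3: burst=10, C=15
  Job 4: burst=11, C=26
  Job 5: burst=13, C=39
  Job 6: burst=14, C=53
Average completion = 140/6 = 23.3333

23.3333


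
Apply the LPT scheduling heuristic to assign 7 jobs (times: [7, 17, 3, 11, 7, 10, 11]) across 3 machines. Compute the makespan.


Sort jobs in decreasing order (LPT): [17, 11, 11, 10, 7, 7, 3]
Assign each job to the least loaded machine:
  Machine 1: jobs [17, 7], load = 24
  Machine 2: jobs [11, 10], load = 21
  Machine 3: jobs [11, 7, 3], load = 21
Makespan = max load = 24

24


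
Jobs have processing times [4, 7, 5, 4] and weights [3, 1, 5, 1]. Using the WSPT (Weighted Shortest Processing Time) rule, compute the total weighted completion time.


Compute p/w ratios and sort ascending (WSPT): [(5, 5), (4, 3), (4, 1), (7, 1)]
Compute weighted completion times:
  Job (p=5,w=5): C=5, w*C=5*5=25
  Job (p=4,w=3): C=9, w*C=3*9=27
  Job (p=4,w=1): C=13, w*C=1*13=13
  Job (p=7,w=1): C=20, w*C=1*20=20
Total weighted completion time = 85

85


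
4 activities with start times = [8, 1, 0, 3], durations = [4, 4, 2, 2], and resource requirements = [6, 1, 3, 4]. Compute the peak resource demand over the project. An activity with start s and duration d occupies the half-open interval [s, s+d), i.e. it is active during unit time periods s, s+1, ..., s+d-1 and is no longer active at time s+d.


Each activity i is active on [start_i, start_i + duration_i).
Compute total resource usage per time slot:
  t=0: active resources = [3], total = 3
  t=1: active resources = [1, 3], total = 4
  t=2: active resources = [1], total = 1
  t=3: active resources = [1, 4], total = 5
  t=4: active resources = [1, 4], total = 5
  t=5: active resources = [], total = 0
  t=6: active resources = [], total = 0
  t=7: active resources = [], total = 0
  t=8: active resources = [6], total = 6
  t=9: active resources = [6], total = 6
  t=10: active resources = [6], total = 6
  t=11: active resources = [6], total = 6
Peak resource demand = 6

6


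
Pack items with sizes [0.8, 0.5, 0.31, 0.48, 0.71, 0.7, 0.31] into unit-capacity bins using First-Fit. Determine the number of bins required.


Place items sequentially using First-Fit:
  Item 0.8 -> new Bin 1
  Item 0.5 -> new Bin 2
  Item 0.31 -> Bin 2 (now 0.81)
  Item 0.48 -> new Bin 3
  Item 0.71 -> new Bin 4
  Item 0.7 -> new Bin 5
  Item 0.31 -> Bin 3 (now 0.79)
Total bins used = 5

5


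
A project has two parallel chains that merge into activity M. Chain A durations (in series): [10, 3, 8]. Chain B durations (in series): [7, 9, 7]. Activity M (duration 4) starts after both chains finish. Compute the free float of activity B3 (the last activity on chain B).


ES(B3) = sum of predecessors on chain B = 16
EF(B3) = ES + duration = 16 + 7 = 23
Successor of B3 is M. ES(M) = max(sum(A), sum(B)) = max(21, 23) = 23
Free float = ES(successor) - EF(current) = 23 - 23 = 0

0


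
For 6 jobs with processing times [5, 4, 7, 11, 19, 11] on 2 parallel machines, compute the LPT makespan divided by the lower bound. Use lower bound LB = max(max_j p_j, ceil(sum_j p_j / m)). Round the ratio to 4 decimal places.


LPT order: [19, 11, 11, 7, 5, 4]
Machine loads after assignment: [30, 27]
LPT makespan = 30
Lower bound = max(max_job, ceil(total/2)) = max(19, 29) = 29
Ratio = 30 / 29 = 1.0345

1.0345


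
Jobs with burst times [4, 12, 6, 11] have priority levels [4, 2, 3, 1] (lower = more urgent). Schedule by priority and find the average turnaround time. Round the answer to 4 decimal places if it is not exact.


Sort by priority (ascending = highest first):
Order: [(1, 11), (2, 12), (3, 6), (4, 4)]
Completion times:
  Priority 1, burst=11, C=11
  Priority 2, burst=12, C=23
  Priority 3, burst=6, C=29
  Priority 4, burst=4, C=33
Average turnaround = 96/4 = 24.0

24.0
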